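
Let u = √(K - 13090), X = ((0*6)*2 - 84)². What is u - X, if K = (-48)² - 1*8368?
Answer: -7056 + I*√19154 ≈ -7056.0 + 138.4*I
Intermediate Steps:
K = -6064 (K = 2304 - 8368 = -6064)
X = 7056 (X = (0*2 - 84)² = (0 - 84)² = (-84)² = 7056)
u = I*√19154 (u = √(-6064 - 13090) = √(-19154) = I*√19154 ≈ 138.4*I)
u - X = I*√19154 - 1*7056 = I*√19154 - 7056 = -7056 + I*√19154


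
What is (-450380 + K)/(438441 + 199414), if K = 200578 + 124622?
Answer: -25036/127571 ≈ -0.19625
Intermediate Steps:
K = 325200
(-450380 + K)/(438441 + 199414) = (-450380 + 325200)/(438441 + 199414) = -125180/637855 = -125180*1/637855 = -25036/127571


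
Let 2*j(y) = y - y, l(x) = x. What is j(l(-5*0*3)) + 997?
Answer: 997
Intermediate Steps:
j(y) = 0 (j(y) = (y - y)/2 = (1/2)*0 = 0)
j(l(-5*0*3)) + 997 = 0 + 997 = 997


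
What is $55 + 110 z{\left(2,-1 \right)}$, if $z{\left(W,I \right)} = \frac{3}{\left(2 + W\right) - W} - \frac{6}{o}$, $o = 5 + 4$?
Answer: $\frac{440}{3} \approx 146.67$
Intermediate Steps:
$o = 9$
$z{\left(W,I \right)} = \frac{5}{6}$ ($z{\left(W,I \right)} = \frac{3}{\left(2 + W\right) - W} - \frac{6}{9} = \frac{3}{2} - \frac{2}{3} = \frac{5}{6}$)
$55 + 110 z{\left(2,-1 \right)} = 55 + 110 \cdot \frac{5}{6} = 55 + \frac{275}{3} = \frac{440}{3}$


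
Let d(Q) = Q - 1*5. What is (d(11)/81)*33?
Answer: 22/9 ≈ 2.4444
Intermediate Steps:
d(Q) = -5 + Q (d(Q) = Q - 5 = -5 + Q)
(d(11)/81)*33 = ((-5 + 11)/81)*33 = (6*(1/81))*33 = (2/27)*33 = 22/9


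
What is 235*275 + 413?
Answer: 65038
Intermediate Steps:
235*275 + 413 = 64625 + 413 = 65038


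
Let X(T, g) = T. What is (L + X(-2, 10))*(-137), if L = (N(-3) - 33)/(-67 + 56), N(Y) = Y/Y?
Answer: -1370/11 ≈ -124.55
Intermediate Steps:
N(Y) = 1
L = 32/11 (L = (1 - 33)/(-67 + 56) = -32/(-11) = -32*(-1/11) = 32/11 ≈ 2.9091)
(L + X(-2, 10))*(-137) = (32/11 - 2)*(-137) = (10/11)*(-137) = -1370/11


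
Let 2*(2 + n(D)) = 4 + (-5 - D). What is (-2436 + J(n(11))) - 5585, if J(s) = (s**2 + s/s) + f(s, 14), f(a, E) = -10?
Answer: -7966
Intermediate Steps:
n(D) = -5/2 - D/2 (n(D) = -2 + (4 + (-5 - D))/2 = -2 + (-1 - D)/2 = -2 + (-1/2 - D/2) = -5/2 - D/2)
J(s) = -9 + s**2 (J(s) = (s**2 + s/s) - 10 = (s**2 + 1) - 10 = (1 + s**2) - 10 = -9 + s**2)
(-2436 + J(n(11))) - 5585 = (-2436 + (-9 + (-5/2 - 1/2*11)**2)) - 5585 = (-2436 + (-9 + (-5/2 - 11/2)**2)) - 5585 = (-2436 + (-9 + (-8)**2)) - 5585 = (-2436 + (-9 + 64)) - 5585 = (-2436 + 55) - 5585 = -2381 - 5585 = -7966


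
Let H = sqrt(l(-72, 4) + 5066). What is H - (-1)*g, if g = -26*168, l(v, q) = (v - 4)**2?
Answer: -4368 + sqrt(10842) ≈ -4263.9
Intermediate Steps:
l(v, q) = (-4 + v)**2
H = sqrt(10842) (H = sqrt((-4 - 72)**2 + 5066) = sqrt((-76)**2 + 5066) = sqrt(5776 + 5066) = sqrt(10842) ≈ 104.12)
g = -4368
H - (-1)*g = sqrt(10842) - (-1)*(-4368) = sqrt(10842) - 1*4368 = sqrt(10842) - 4368 = -4368 + sqrt(10842)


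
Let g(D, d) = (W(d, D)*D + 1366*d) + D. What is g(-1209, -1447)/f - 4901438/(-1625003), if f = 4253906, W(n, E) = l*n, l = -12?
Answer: -16477503770833/6912610011718 ≈ -2.3837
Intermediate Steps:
W(n, E) = -12*n
g(D, d) = D + 1366*d - 12*D*d (g(D, d) = ((-12*d)*D + 1366*d) + D = (-12*D*d + 1366*d) + D = (1366*d - 12*D*d) + D = D + 1366*d - 12*D*d)
g(-1209, -1447)/f - 4901438/(-1625003) = (-1209 + 1366*(-1447) - 12*(-1209)*(-1447))/4253906 - 4901438/(-1625003) = (-1209 - 1976602 - 20993076)*(1/4253906) - 4901438*(-1/1625003) = -22970887*1/4253906 + 4901438/1625003 = -22970887/4253906 + 4901438/1625003 = -16477503770833/6912610011718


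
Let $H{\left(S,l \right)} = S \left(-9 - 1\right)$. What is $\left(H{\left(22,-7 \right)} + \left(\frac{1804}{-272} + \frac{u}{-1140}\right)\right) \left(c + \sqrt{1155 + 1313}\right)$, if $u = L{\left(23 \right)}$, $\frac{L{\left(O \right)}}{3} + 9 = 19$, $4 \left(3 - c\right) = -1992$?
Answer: $- \frac{146714343}{1292} - \frac{292843 \sqrt{617}}{646} \approx -1.2482 \cdot 10^{5}$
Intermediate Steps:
$c = 501$ ($c = 3 - -498 = 3 + 498 = 501$)
$L{\left(O \right)} = 30$ ($L{\left(O \right)} = -27 + 3 \cdot 19 = -27 + 57 = 30$)
$u = 30$
$H{\left(S,l \right)} = - 10 S$ ($H{\left(S,l \right)} = S \left(-9 - 1\right) = S \left(-10\right) = - 10 S$)
$\left(H{\left(22,-7 \right)} + \left(\frac{1804}{-272} + \frac{u}{-1140}\right)\right) \left(c + \sqrt{1155 + 1313}\right) = \left(\left(-10\right) 22 + \left(\frac{1804}{-272} + \frac{30}{-1140}\right)\right) \left(501 + \sqrt{1155 + 1313}\right) = \left(-220 + \left(1804 \left(- \frac{1}{272}\right) + 30 \left(- \frac{1}{1140}\right)\right)\right) \left(501 + \sqrt{2468}\right) = \left(-220 - \frac{8603}{1292}\right) \left(501 + 2 \sqrt{617}\right) = - \frac{292843 \left(501 + 2 \sqrt{617}\right)}{1292} = - \frac{146714343}{1292} - \frac{292843 \sqrt{617}}{646}$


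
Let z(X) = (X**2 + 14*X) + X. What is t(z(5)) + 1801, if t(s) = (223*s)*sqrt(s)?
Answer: 224801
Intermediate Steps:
z(X) = X**2 + 15*X
t(s) = 223*s**(3/2)
t(z(5)) + 1801 = 223*(5*(15 + 5))**(3/2) + 1801 = 223*(5*20)**(3/2) + 1801 = 223*100**(3/2) + 1801 = 223*1000 + 1801 = 223000 + 1801 = 224801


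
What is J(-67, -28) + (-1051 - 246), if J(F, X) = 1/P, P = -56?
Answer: -72633/56 ≈ -1297.0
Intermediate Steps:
J(F, X) = -1/56 (J(F, X) = 1/(-56) = -1/56)
J(-67, -28) + (-1051 - 246) = -1/56 + (-1051 - 246) = -1/56 - 1297 = -72633/56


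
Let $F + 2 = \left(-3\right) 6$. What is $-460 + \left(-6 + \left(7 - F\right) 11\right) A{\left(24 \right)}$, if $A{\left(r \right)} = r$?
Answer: $6524$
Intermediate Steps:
$F = -20$ ($F = -2 - 18 = -20$)
$-460 + \left(-6 + \left(7 - F\right) 11\right) A{\left(24 \right)} = -460 + \left(-6 + \left(7 - -20\right) 11\right) 24 = -460 + \left(-6 + \left(7 + 20\right) 11\right) 24 = -460 + \left(-6 + 27 \cdot 11\right) 24 = -460 + \left(-6 + 297\right) 24 = -460 + 291 \cdot 24 = -460 + 6984 = 6524$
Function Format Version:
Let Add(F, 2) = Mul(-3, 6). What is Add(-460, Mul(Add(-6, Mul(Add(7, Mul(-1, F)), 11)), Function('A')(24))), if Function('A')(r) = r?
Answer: 6524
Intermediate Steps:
F = -20 (F = Add(-2, Mul(-3, 6)) = Add(-2, -18) = -20)
Add(-460, Mul(Add(-6, Mul(Add(7, Mul(-1, F)), 11)), Function('A')(24))) = Add(-460, Mul(Add(-6, Mul(Add(7, Mul(-1, -20)), 11)), 24)) = Add(-460, Mul(Add(-6, Mul(Add(7, 20), 11)), 24)) = Add(-460, Mul(Add(-6, Mul(27, 11)), 24)) = Add(-460, Mul(Add(-6, 297), 24)) = Add(-460, Mul(291, 24)) = Add(-460, 6984) = 6524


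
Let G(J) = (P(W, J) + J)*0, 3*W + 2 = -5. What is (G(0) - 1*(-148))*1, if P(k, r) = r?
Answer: 148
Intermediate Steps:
W = -7/3 (W = -2/3 + (1/3)*(-5) = -2/3 - 5/3 = -7/3 ≈ -2.3333)
G(J) = 0 (G(J) = (J + J)*0 = (2*J)*0 = 0)
(G(0) - 1*(-148))*1 = (0 - 1*(-148))*1 = (0 + 148)*1 = 148*1 = 148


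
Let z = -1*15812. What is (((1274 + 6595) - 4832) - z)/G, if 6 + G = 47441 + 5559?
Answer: 18849/52994 ≈ 0.35568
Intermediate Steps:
z = -15812
G = 52994 (G = -6 + (47441 + 5559) = -6 + 53000 = 52994)
(((1274 + 6595) - 4832) - z)/G = (((1274 + 6595) - 4832) - 1*(-15812))/52994 = ((7869 - 4832) + 15812)*(1/52994) = (3037 + 15812)*(1/52994) = 18849*(1/52994) = 18849/52994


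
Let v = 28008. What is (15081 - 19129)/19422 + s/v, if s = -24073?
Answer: -32273455/30220632 ≈ -1.0679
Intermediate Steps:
(15081 - 19129)/19422 + s/v = (15081 - 19129)/19422 - 24073/28008 = -4048*1/19422 - 24073*1/28008 = -2024/9711 - 24073/28008 = -32273455/30220632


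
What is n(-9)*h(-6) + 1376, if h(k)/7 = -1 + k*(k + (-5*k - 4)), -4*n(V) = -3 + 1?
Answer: 1905/2 ≈ 952.50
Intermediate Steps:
n(V) = 1/2 (n(V) = -(-3 + 1)/4 = -1/4*(-2) = 1/2)
h(k) = -7 + 7*k*(-4 - 4*k) (h(k) = 7*(-1 + k*(k + (-5*k - 4))) = 7*(-1 + k*(k + (-4 - 5*k))) = 7*(-1 + k*(-4 - 4*k)) = -7 + 7*k*(-4 - 4*k))
n(-9)*h(-6) + 1376 = (-7 - 28*(-6) - 28*(-6)**2)/2 + 1376 = (-7 + 168 - 28*36)/2 + 1376 = (-7 + 168 - 1008)/2 + 1376 = (1/2)*(-847) + 1376 = -847/2 + 1376 = 1905/2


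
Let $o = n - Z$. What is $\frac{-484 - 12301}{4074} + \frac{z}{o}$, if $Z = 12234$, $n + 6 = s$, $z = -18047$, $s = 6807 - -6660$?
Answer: $- \frac{9912297}{555422} \approx -17.846$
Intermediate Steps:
$s = 13467$ ($s = 6807 + 6660 = 13467$)
$n = 13461$ ($n = -6 + 13467 = 13461$)
$o = 1227$ ($o = 13461 - 12234 = 1227$)
$\frac{-484 - 12301}{4074} + \frac{z}{o} = \frac{-484 - 12301}{4074} - \frac{18047}{1227} = \left(-12785\right) \frac{1}{4074} - \frac{18047}{1227} = - \frac{12785}{4074} - \frac{18047}{1227} = - \frac{9912297}{555422}$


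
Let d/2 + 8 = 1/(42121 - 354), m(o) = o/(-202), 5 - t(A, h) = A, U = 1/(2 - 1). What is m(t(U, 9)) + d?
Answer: -67578804/4218467 ≈ -16.020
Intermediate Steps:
U = 1 (U = 1/1 = 1)
t(A, h) = 5 - A
m(o) = -o/202 (m(o) = o*(-1/202) = -o/202)
d = -668270/41767 (d = -16 + 2/(42121 - 354) = -16 + 2/41767 = -668270/41767 ≈ -16.000)
m(t(U, 9)) + d = -(5 - 1*1)/202 - 668270/41767 = -(5 - 1)/202 - 668270/41767 = -1/202*4 - 668270/41767 = -2/101 - 668270/41767 = -67578804/4218467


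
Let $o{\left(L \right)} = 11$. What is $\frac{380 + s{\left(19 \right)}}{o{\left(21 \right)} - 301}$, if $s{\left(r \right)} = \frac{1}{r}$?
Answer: $- \frac{249}{190} \approx -1.3105$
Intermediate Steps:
$\frac{380 + s{\left(19 \right)}}{o{\left(21 \right)} - 301} = \frac{380 + \frac{1}{19}}{11 - 301} = \frac{380 + \frac{1}{19}}{-290} = \frac{7221}{19} \left(- \frac{1}{290}\right) = - \frac{249}{190}$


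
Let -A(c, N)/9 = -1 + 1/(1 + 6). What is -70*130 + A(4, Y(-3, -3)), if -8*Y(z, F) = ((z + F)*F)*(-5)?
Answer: -63646/7 ≈ -9092.3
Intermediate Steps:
Y(z, F) = 5*F*(F + z)/8 (Y(z, F) = -(z + F)*F*(-5)/8 = -(F + z)*F*(-5)/8 = -F*(F + z)*(-5)/8 = -(-5)*F*(F + z)/8 = 5*F*(F + z)/8)
A(c, N) = 54/7 (A(c, N) = -9*(-1 + 1/(1 + 6)) = -9*(-1 + 1/7) = -9*(-1 + ⅐) = -9*(-6/7) = 54/7)
-70*130 + A(4, Y(-3, -3)) = -70*130 + 54/7 = -9100 + 54/7 = -63646/7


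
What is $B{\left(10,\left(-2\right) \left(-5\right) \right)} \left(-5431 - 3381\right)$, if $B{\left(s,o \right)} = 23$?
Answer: $-202676$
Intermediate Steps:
$B{\left(10,\left(-2\right) \left(-5\right) \right)} \left(-5431 - 3381\right) = 23 \left(-5431 - 3381\right) = 23 \left(-8812\right) = -202676$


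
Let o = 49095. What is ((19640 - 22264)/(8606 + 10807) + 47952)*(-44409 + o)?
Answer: 1454049480224/6471 ≈ 2.2470e+8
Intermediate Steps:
((19640 - 22264)/(8606 + 10807) + 47952)*(-44409 + o) = ((19640 - 22264)/(8606 + 10807) + 47952)*(-44409 + 49095) = (-2624/19413 + 47952)*4686 = (930889552/19413)*4686 = 1454049480224/6471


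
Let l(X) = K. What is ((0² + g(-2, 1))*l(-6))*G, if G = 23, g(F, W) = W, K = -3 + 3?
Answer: 0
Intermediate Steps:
K = 0
l(X) = 0
((0² + g(-2, 1))*l(-6))*G = ((0² + 1)*0)*23 = ((0 + 1)*0)*23 = (1*0)*23 = 0*23 = 0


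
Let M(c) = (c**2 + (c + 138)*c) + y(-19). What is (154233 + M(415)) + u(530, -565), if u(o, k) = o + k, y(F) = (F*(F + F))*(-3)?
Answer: 553752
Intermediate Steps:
y(F) = -6*F**2 (y(F) = (F*(2*F))*(-3) = (2*F**2)*(-3) = -6*F**2)
M(c) = -2166 + c**2 + c*(138 + c) (M(c) = (c**2 + (c + 138)*c) - 6*(-19)**2 = (c**2 + (138 + c)*c) - 6*361 = (c**2 + c*(138 + c)) - 2166 = -2166 + c**2 + c*(138 + c))
u(o, k) = k + o
(154233 + M(415)) + u(530, -565) = (154233 + (-2166 + 2*415**2 + 138*415)) + (-565 + 530) = (154233 + (-2166 + 2*172225 + 57270)) - 35 = (154233 + (-2166 + 344450 + 57270)) - 35 = (154233 + 399554) - 35 = 553787 - 35 = 553752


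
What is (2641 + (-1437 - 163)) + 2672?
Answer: 3713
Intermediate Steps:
(2641 + (-1437 - 163)) + 2672 = (2641 - 1600) + 2672 = 1041 + 2672 = 3713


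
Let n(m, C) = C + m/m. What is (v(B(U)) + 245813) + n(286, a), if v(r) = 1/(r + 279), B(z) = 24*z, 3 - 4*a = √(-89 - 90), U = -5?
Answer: 156338185/636 - I*√179/4 ≈ 2.4581e+5 - 3.3448*I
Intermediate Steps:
a = ¾ - I*√179/4 (a = ¾ - √(-89 - 90)/4 = ¾ - I*√179/4 ≈ 0.75 - 3.3448*I)
n(m, C) = 1 + C (n(m, C) = C + 1 = 1 + C)
v(r) = 1/(279 + r)
(v(B(U)) + 245813) + n(286, a) = (1/(279 + 24*(-5)) + 245813) + (1 + (¾ - I*√179/4)) = (1/(279 - 120) + 245813) + (7/4 - I*√179/4) = (1/159 + 245813) + (7/4 - I*√179/4) = 39084268/159 + (7/4 - I*√179/4) = 156338185/636 - I*√179/4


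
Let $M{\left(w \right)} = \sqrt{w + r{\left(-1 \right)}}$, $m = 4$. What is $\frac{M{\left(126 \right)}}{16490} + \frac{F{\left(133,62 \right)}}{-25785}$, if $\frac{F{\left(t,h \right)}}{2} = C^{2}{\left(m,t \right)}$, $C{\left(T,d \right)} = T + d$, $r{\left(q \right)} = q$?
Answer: $- \frac{37538}{25785} + \frac{\sqrt{5}}{3298} \approx -1.4551$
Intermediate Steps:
$F{\left(t,h \right)} = 2 \left(4 + t\right)^{2}$
$M{\left(w \right)} = \sqrt{-1 + w}$ ($M{\left(w \right)} = \sqrt{w - 1} = \sqrt{-1 + w}$)
$\frac{M{\left(126 \right)}}{16490} + \frac{F{\left(133,62 \right)}}{-25785} = \frac{\sqrt{-1 + 126}}{16490} + \frac{2 \left(4 + 133\right)^{2}}{-25785} = \sqrt{125} \cdot \frac{1}{16490} + 2 \cdot 137^{2} \left(- \frac{1}{25785}\right) = 5 \sqrt{5} \cdot \frac{1}{16490} + 2 \cdot 18769 \left(- \frac{1}{25785}\right) = \frac{\sqrt{5}}{3298} + 37538 \left(- \frac{1}{25785}\right) = \frac{\sqrt{5}}{3298} - \frac{37538}{25785} = - \frac{37538}{25785} + \frac{\sqrt{5}}{3298}$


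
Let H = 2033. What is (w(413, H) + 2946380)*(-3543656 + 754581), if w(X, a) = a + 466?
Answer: -8224644696925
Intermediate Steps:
w(X, a) = 466 + a
(w(413, H) + 2946380)*(-3543656 + 754581) = ((466 + 2033) + 2946380)*(-3543656 + 754581) = (2499 + 2946380)*(-2789075) = 2948879*(-2789075) = -8224644696925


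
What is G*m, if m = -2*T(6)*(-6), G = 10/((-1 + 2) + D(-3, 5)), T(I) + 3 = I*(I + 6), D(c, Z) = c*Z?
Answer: -4140/7 ≈ -591.43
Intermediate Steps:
D(c, Z) = Z*c
T(I) = -3 + I*(6 + I) (T(I) = -3 + I*(I + 6) = -3 + I*(6 + I))
G = -5/7 (G = 10/((-1 + 2) + 5*(-3)) = 10/(1 - 15) = 10/(-14) = 10*(-1/14) = -5/7 ≈ -0.71429)
m = 828 (m = -2*(-3 + 6**2 + 6*6)*(-6) = -2*(-3 + 36 + 36)*(-6) = -2*69*(-6) = -138*(-6) = 828)
G*m = -5/7*828 = -4140/7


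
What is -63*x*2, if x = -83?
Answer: 10458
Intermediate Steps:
-63*x*2 = -63*(-83)*2 = 5229*2 = 10458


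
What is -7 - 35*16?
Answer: -567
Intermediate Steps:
-7 - 35*16 = -7 - 560 = -567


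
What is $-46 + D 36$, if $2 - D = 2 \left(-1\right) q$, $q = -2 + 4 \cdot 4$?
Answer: $1034$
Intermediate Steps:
$q = 14$ ($q = -2 + 16 = 14$)
$D = 30$ ($D = 2 - 2 \left(-1\right) 14 = 2 - \left(-2\right) 14 = 2 - -28 = 2 + 28 = 30$)
$-46 + D 36 = -46 + 30 \cdot 36 = -46 + 1080 = 1034$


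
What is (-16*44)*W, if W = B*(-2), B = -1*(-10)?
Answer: 14080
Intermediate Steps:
B = 10
W = -20 (W = 10*(-2) = -20)
(-16*44)*W = -16*44*(-20) = -704*(-20) = 14080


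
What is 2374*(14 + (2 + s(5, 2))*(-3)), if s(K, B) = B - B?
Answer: 18992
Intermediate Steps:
s(K, B) = 0
2374*(14 + (2 + s(5, 2))*(-3)) = 2374*(14 + (2 + 0)*(-3)) = 2374*(14 + 2*(-3)) = 2374*(14 - 6) = 2374*8 = 18992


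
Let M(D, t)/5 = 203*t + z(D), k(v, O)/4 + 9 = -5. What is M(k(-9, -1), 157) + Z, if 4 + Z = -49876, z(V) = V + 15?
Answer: 109270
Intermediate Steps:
z(V) = 15 + V
k(v, O) = -56 (k(v, O) = -36 + 4*(-5) = -36 - 20 = -56)
M(D, t) = 75 + 5*D + 1015*t (M(D, t) = 5*(203*t + (15 + D)) = 5*(15 + D + 203*t) = 75 + 5*D + 1015*t)
Z = -49880 (Z = -4 - 49876 = -49880)
M(k(-9, -1), 157) + Z = (75 + 5*(-56) + 1015*157) - 49880 = (75 - 280 + 159355) - 49880 = 159150 - 49880 = 109270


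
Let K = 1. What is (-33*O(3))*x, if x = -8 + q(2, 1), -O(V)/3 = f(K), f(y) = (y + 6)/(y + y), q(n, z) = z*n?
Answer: -2079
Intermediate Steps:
q(n, z) = n*z
f(y) = (6 + y)/(2*y) (f(y) = (6 + y)/((2*y)) = (6 + y)*(1/(2*y)) = (6 + y)/(2*y))
O(V) = -21/2 (O(V) = -3*(6 + 1)/(2*1) = -3*7/2 = -21/2)
x = -6 (x = -8 + 2*1 = -8 + 2 = -6)
(-33*O(3))*x = -33*(-21/2)*(-6) = (693/2)*(-6) = -2079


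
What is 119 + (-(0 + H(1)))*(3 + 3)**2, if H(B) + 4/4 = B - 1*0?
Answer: 119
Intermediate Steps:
H(B) = -1 + B (H(B) = -1 + (B - 1*0) = -1 + (B + 0) = -1 + B)
119 + (-(0 + H(1)))*(3 + 3)**2 = 119 + (-(0 + (-1 + 1)))*(3 + 3)**2 = 119 - (0 + 0)*6**2 = 119 - 1*0*36 = 119 + 0*36 = 119 + 0 = 119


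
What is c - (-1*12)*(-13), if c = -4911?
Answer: -5067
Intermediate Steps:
c - (-1*12)*(-13) = -4911 - (-1*12)*(-13) = -4911 - (-12)*(-13) = -4911 - 1*156 = -4911 - 156 = -5067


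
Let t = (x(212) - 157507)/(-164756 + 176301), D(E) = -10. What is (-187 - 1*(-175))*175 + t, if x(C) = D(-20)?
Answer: -24402017/11545 ≈ -2113.6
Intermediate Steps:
x(C) = -10
t = -157517/11545 (t = (-10 - 157507)/(-164756 + 176301) = -157517/11545 ≈ -13.644)
(-187 - 1*(-175))*175 + t = (-187 - 1*(-175))*175 - 157517/11545 = (-187 + 175)*175 - 157517/11545 = -12*175 - 157517/11545 = -2100 - 157517/11545 = -24402017/11545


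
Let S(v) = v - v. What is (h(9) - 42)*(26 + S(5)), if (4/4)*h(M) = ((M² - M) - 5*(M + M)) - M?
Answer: -1794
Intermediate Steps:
S(v) = 0
h(M) = M² - 12*M (h(M) = ((M² - M) - 5*(M + M)) - M = ((M² - M) - 10*M) - M = (M² - 11*M) - M = M² - 12*M)
(h(9) - 42)*(26 + S(5)) = (9*(-12 + 9) - 42)*(26 + 0) = (9*(-3) - 42)*26 = (-27 - 42)*26 = -69*26 = -1794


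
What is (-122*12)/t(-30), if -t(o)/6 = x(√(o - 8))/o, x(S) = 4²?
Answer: -915/2 ≈ -457.50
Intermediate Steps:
x(S) = 16
t(o) = -96/o
(-122*12)/t(-30) = (-122*12)/((-96/(-30))) = -1464/((-96*(-1/30))) = -1464/16/5 = -1464*5/16 = -915/2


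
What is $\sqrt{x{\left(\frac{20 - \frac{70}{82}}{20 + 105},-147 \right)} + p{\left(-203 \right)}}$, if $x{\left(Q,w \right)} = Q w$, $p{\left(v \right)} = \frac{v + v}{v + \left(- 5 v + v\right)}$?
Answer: $\frac{i \sqrt{8768301}}{615} \approx 4.8148 i$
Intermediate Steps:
$p{\left(v \right)} = - \frac{2}{3}$ ($p{\left(v \right)} = \frac{2 v}{v - 4 v} = \frac{2 v}{\left(-3\right) v} = 2 v \left(- \frac{1}{3 v}\right) = - \frac{2}{3}$)
$\sqrt{x{\left(\frac{20 - \frac{70}{82}}{20 + 105},-147 \right)} + p{\left(-203 \right)}} = \sqrt{\frac{20 - \frac{70}{82}}{20 + 105} \left(-147\right) - \frac{2}{3}} = \sqrt{\frac{20 - \frac{35}{41}}{125} \left(-147\right) - \frac{2}{3}} = \sqrt{\left(20 - \frac{35}{41}\right) \frac{1}{125} \left(-147\right) - \frac{2}{3}} = \sqrt{\frac{785}{41} \cdot \frac{1}{125} \left(-147\right) - \frac{2}{3}} = \sqrt{\frac{157}{1025} \left(-147\right) - \frac{2}{3}} = \sqrt{- \frac{23079}{1025} - \frac{2}{3}} = \sqrt{- \frac{71287}{3075}} = \frac{i \sqrt{8768301}}{615}$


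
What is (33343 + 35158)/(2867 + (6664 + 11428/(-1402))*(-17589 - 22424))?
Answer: -48019201/186688644983 ≈ -0.00025722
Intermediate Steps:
(33343 + 35158)/(2867 + (6664 + 11428/(-1402))*(-17589 - 22424)) = 68501/(2867 + (6664 + 11428*(-1/1402))*(-40013)) = 68501/(2867 + (6664 - 5714/701)*(-40013)) = 68501/(2867 + (4665750/701)*(-40013)) = 68501/(2867 - 186690654750/701) = 68501/(-186688644983/701) = 68501*(-701/186688644983) = -48019201/186688644983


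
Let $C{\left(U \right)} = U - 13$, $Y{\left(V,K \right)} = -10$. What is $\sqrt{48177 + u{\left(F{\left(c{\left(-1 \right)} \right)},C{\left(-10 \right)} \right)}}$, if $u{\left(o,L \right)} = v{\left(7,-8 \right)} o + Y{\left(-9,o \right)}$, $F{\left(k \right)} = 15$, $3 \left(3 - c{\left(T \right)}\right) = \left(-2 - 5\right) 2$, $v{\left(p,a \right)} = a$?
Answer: $\sqrt{48047} \approx 219.2$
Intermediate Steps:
$c{\left(T \right)} = \frac{23}{3}$ ($c{\left(T \right)} = 3 - \frac{\left(-2 - 5\right) 2}{3} = 3 - \frac{\left(-7\right) 2}{3} = 3 - - \frac{14}{3} = 3 + \frac{14}{3} = \frac{23}{3}$)
$C{\left(U \right)} = -13 + U$
$u{\left(o,L \right)} = -10 - 8 o$ ($u{\left(o,L \right)} = - 8 o - 10 = -10 - 8 o$)
$\sqrt{48177 + u{\left(F{\left(c{\left(-1 \right)} \right)},C{\left(-10 \right)} \right)}} = \sqrt{48177 - 130} = \sqrt{48047}$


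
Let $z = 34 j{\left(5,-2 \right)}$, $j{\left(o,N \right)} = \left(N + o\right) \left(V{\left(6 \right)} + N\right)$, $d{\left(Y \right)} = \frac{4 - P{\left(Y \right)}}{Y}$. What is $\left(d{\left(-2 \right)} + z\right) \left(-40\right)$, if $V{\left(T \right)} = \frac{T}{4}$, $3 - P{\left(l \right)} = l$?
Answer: $2020$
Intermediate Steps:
$P{\left(l \right)} = 3 - l$
$V{\left(T \right)} = \frac{T}{4}$ ($V{\left(T \right)} = T \frac{1}{4} = \frac{T}{4}$)
$d{\left(Y \right)} = \frac{1 + Y}{Y}$ ($d{\left(Y \right)} = \frac{4 - \left(3 - Y\right)}{Y} = \frac{4 + \left(-3 + Y\right)}{Y} = \frac{1 + Y}{Y}$)
$j{\left(o,N \right)} = \left(\frac{3}{2} + N\right) \left(N + o\right)$ ($j{\left(o,N \right)} = \left(N + o\right) \left(\frac{1}{4} \cdot 6 + N\right) = \left(N + o\right) \left(\frac{3}{2} + N\right) = \left(\frac{3}{2} + N\right) \left(N + o\right)$)
$z = -51$ ($z = 34 \left(\left(-2\right)^{2} + \frac{3}{2} \left(-2\right) + \frac{3}{2} \cdot 5 - 10\right) = 34 \left(4 - 3 + \frac{15}{2} - 10\right) = 34 \left(- \frac{3}{2}\right) = -51$)
$\left(d{\left(-2 \right)} + z\right) \left(-40\right) = \left(\frac{1 - 2}{-2} - 51\right) \left(-40\right) = \left(\left(- \frac{1}{2}\right) \left(-1\right) - 51\right) \left(-40\right) = \left(\frac{1}{2} - 51\right) \left(-40\right) = \left(- \frac{101}{2}\right) \left(-40\right) = 2020$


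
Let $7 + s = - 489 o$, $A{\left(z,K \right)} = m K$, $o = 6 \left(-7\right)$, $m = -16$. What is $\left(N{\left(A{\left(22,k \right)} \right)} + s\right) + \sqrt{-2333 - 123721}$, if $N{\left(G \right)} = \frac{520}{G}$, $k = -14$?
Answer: $\frac{574933}{28} + 3 i \sqrt{14006} \approx 20533.0 + 355.04 i$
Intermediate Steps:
$o = -42$
$A{\left(z,K \right)} = - 16 K$
$s = 20531$ ($s = -7 - -20538 = -7 + 20538 = 20531$)
$\left(N{\left(A{\left(22,k \right)} \right)} + s\right) + \sqrt{-2333 - 123721} = \left(\frac{520}{\left(-16\right) \left(-14\right)} + 20531\right) + \sqrt{-2333 - 123721} = \left(\frac{520}{224} + 20531\right) + \sqrt{-126054} = \left(520 \cdot \frac{1}{224} + 20531\right) + 3 i \sqrt{14006} = \left(\frac{65}{28} + 20531\right) + 3 i \sqrt{14006} = \frac{574933}{28} + 3 i \sqrt{14006}$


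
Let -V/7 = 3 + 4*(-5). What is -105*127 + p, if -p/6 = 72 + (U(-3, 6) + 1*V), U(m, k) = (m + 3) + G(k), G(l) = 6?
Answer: -14517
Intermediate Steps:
V = 119 (V = -7*(3 + 4*(-5)) = -7*(3 - 20) = -7*(-17) = 119)
U(m, k) = 9 + m (U(m, k) = (m + 3) + 6 = (3 + m) + 6 = 9 + m)
p = -1182 (p = -6*(72 + ((9 - 3) + 1*119)) = -6*(72 + (6 + 119)) = -6*(72 + 125) = -6*197 = -1182)
-105*127 + p = -105*127 - 1182 = -13335 - 1182 = -14517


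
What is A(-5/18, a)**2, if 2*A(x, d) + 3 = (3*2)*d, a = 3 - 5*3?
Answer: 5625/4 ≈ 1406.3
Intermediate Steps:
a = -12 (a = 3 - 15 = -12)
A(x, d) = -3/2 + 3*d (A(x, d) = -3/2 + ((3*2)*d)/2 = -3/2 + (6*d)/2 = -3/2 + 3*d)
A(-5/18, a)**2 = (-3/2 + 3*(-12))**2 = (-3/2 - 36)**2 = (-75/2)**2 = 5625/4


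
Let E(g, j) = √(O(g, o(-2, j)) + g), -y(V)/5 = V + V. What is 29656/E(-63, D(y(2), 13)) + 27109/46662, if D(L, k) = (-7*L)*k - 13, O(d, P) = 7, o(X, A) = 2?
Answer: 27109/46662 - 7414*I*√14/7 ≈ 0.58097 - 3962.9*I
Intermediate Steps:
y(V) = -10*V (y(V) = -5*(V + V) = -10*V)
D(L, k) = -13 - 7*L*k (D(L, k) = -7*L*k - 13 = -13 - 7*L*k)
E(g, j) = √(7 + g)
29656/E(-63, D(y(2), 13)) + 27109/46662 = 29656/(√(7 - 63)) + 27109/46662 = 29656/(√(-56)) + 27109*(1/46662) = 29656/((2*I*√14)) + 27109/46662 = 29656*(-I*√14/28) + 27109/46662 = -7414*I*√14/7 + 27109/46662 = 27109/46662 - 7414*I*√14/7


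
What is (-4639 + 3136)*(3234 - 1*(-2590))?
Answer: -8753472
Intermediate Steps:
(-4639 + 3136)*(3234 - 1*(-2590)) = -1503*(3234 + 2590) = -1503*5824 = -8753472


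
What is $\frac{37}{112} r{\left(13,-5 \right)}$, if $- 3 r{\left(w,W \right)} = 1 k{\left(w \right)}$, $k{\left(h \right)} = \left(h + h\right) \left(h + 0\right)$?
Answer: $- \frac{6253}{168} \approx -37.22$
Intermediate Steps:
$k{\left(h \right)} = 2 h^{2}$ ($k{\left(h \right)} = 2 h h = 2 h^{2}$)
$r{\left(w,W \right)} = - \frac{2 w^{2}}{3}$ ($r{\left(w,W \right)} = - \frac{1 \cdot 2 w^{2}}{3} = - \frac{2 w^{2}}{3}$)
$\frac{37}{112} r{\left(13,-5 \right)} = \frac{37}{112} \left(- \frac{2 \cdot 13^{2}}{3}\right) = 37 \cdot \frac{1}{112} \left(\left(- \frac{2}{3}\right) 169\right) = \frac{37}{112} \left(- \frac{338}{3}\right) = - \frac{6253}{168}$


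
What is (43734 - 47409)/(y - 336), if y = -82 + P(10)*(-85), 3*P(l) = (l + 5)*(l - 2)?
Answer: 3675/3818 ≈ 0.96255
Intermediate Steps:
P(l) = (-2 + l)*(5 + l)/3 (P(l) = ((l + 5)*(l - 2))/3 = ((5 + l)*(-2 + l))/3 = ((-2 + l)*(5 + l))/3 = (-2 + l)*(5 + l)/3)
y = -3482 (y = -82 + (-10/3 + 10 + (1/3)*10**2)*(-85) = -82 + (-10/3 + 10 + (1/3)*100)*(-85) = -82 + (-10/3 + 10 + 100/3)*(-85) = -82 + 40*(-85) = -82 - 3400 = -3482)
(43734 - 47409)/(y - 336) = (43734 - 47409)/(-3482 - 336) = -3675/(-3818) = -3675*(-1/3818) = 3675/3818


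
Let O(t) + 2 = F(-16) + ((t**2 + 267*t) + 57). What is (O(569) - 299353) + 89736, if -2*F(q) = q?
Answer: 266130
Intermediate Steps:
F(q) = -q/2
O(t) = 63 + t**2 + 267*t (O(t) = -2 + (-1/2*(-16) + ((t**2 + 267*t) + 57)) = -2 + (8 + (57 + t**2 + 267*t)) = -2 + (65 + t**2 + 267*t) = 63 + t**2 + 267*t)
(O(569) - 299353) + 89736 = ((63 + 569**2 + 267*569) - 299353) + 89736 = ((63 + 323761 + 151923) - 299353) + 89736 = (475747 - 299353) + 89736 = 176394 + 89736 = 266130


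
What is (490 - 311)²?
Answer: 32041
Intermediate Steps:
(490 - 311)² = 179² = 32041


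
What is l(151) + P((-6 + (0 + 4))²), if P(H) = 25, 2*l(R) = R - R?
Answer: 25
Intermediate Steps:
l(R) = 0 (l(R) = (R - R)/2 = (½)*0 = 0)
l(151) + P((-6 + (0 + 4))²) = 0 + 25 = 25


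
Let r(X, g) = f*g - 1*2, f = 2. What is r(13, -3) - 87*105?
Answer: -9143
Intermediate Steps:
r(X, g) = -2 + 2*g (r(X, g) = 2*g - 1*2 = 2*g - 2 = -2 + 2*g)
r(13, -3) - 87*105 = (-2 + 2*(-3)) - 87*105 = (-2 - 6) - 9135 = -8 - 9135 = -9143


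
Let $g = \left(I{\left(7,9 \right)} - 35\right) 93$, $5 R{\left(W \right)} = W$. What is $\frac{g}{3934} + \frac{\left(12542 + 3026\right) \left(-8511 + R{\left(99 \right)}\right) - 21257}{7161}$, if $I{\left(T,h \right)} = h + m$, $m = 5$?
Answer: $- \frac{371526436261}{20122410} \approx -18463.0$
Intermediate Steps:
$R{\left(W \right)} = \frac{W}{5}$
$I{\left(T,h \right)} = 5 + h$ ($I{\left(T,h \right)} = h + 5 = 5 + h$)
$g = -1953$ ($g = \left(\left(5 + 9\right) - 35\right) 93 = \left(14 - 35\right) 93 = \left(-21\right) 93 = -1953$)
$\frac{g}{3934} + \frac{\left(12542 + 3026\right) \left(-8511 + R{\left(99 \right)}\right) - 21257}{7161} = - \frac{1953}{3934} + \frac{\left(12542 + 3026\right) \left(-8511 + \frac{1}{5} \cdot 99\right) - 21257}{7161} = \left(-1953\right) \frac{1}{3934} + \left(15568 \left(-8511 + \frac{99}{5}\right) - 21257\right) \frac{1}{7161} = - \frac{279}{562} + \left(15568 \left(- \frac{42456}{5}\right) - 21257\right) \frac{1}{7161} = - \frac{279}{562} + \left(- \frac{660955008}{5} - 21257\right) \frac{1}{7161} = - \frac{279}{562} - \frac{661061293}{35805} = - \frac{371526436261}{20122410}$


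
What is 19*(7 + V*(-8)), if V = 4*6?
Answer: -3515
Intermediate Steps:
V = 24
19*(7 + V*(-8)) = 19*(7 + 24*(-8)) = 19*(7 - 192) = 19*(-185) = -3515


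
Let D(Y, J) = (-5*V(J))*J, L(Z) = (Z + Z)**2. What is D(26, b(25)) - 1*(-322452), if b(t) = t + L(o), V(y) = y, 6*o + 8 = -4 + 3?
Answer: 316672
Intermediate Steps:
o = -3/2 (o = -4/3 + (-4 + 3)/6 = -4/3 + (1/6)*(-1) = -4/3 - 1/6 = -3/2 ≈ -1.5000)
L(Z) = 4*Z**2 (L(Z) = (2*Z)**2 = 4*Z**2)
b(t) = 9 + t (b(t) = t + 4*(-3/2)**2 = t + 4*(9/4) = t + 9 = 9 + t)
D(Y, J) = -5*J**2 (D(Y, J) = (-5*J)*J = -5*J**2)
D(26, b(25)) - 1*(-322452) = -5*(9 + 25)**2 - 1*(-322452) = -5*34**2 + 322452 = -5*1156 + 322452 = -5780 + 322452 = 316672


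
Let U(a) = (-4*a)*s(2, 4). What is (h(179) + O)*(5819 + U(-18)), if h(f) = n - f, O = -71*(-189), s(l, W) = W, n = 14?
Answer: 80942178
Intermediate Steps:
O = 13419
h(f) = 14 - f
U(a) = -16*a (U(a) = -4*a*4 = -16*a)
(h(179) + O)*(5819 + U(-18)) = ((14 - 1*179) + 13419)*(5819 - 16*(-18)) = ((14 - 179) + 13419)*(5819 + 288) = (-165 + 13419)*6107 = 13254*6107 = 80942178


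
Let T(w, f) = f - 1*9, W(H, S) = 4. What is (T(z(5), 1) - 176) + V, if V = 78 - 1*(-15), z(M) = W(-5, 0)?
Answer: -91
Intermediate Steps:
z(M) = 4
V = 93 (V = 78 + 15 = 93)
T(w, f) = -9 + f (T(w, f) = f - 9 = -9 + f)
(T(z(5), 1) - 176) + V = ((-9 + 1) - 176) + 93 = (-8 - 176) + 93 = -184 + 93 = -91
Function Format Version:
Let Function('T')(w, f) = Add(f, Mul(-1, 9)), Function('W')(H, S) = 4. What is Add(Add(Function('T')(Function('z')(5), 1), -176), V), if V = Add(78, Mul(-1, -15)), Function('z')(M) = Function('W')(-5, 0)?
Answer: -91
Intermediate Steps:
Function('z')(M) = 4
V = 93 (V = Add(78, 15) = 93)
Function('T')(w, f) = Add(-9, f) (Function('T')(w, f) = Add(f, -9) = Add(-9, f))
Add(Add(Function('T')(Function('z')(5), 1), -176), V) = Add(Add(Add(-9, 1), -176), 93) = Add(Add(-8, -176), 93) = Add(-184, 93) = -91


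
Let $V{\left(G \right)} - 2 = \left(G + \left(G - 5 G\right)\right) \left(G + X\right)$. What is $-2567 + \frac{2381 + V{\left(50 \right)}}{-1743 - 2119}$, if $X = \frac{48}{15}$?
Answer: $- \frac{9908157}{3862} \approx -2565.6$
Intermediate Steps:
$X = \frac{16}{5}$ ($X = 48 \cdot \frac{1}{15} = \frac{16}{5} \approx 3.2$)
$V{\left(G \right)} = 2 - 3 G \left(\frac{16}{5} + G\right)$ ($V{\left(G \right)} = 2 + \left(G + \left(G - 5 G\right)\right) \left(G + \frac{16}{5}\right) = 2 + \left(G - 4 G\right) \left(\frac{16}{5} + G\right) = 2 + - 3 G \left(\frac{16}{5} + G\right) = 2 - 3 G \left(\frac{16}{5} + G\right)$)
$-2567 + \frac{2381 + V{\left(50 \right)}}{-1743 - 2119} = -2567 + \frac{2381 - \left(478 + 7500\right)}{-1743 - 2119} = -2567 + \frac{2381 - 7978}{-3862} = -2567 + \left(2381 - 7978\right) \left(- \frac{1}{3862}\right) = -2567 - - \frac{5597}{3862} = -2567 + \frac{5597}{3862} = - \frac{9908157}{3862}$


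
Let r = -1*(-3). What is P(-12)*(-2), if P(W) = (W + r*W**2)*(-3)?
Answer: 2520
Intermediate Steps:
r = 3
P(W) = -9*W**2 - 3*W (P(W) = (W + 3*W**2)*(-3) = -9*W**2 - 3*W)
P(-12)*(-2) = -3*(-12)*(1 + 3*(-12))*(-2) = -3*(-12)*(1 - 36)*(-2) = -3*(-12)*(-35)*(-2) = -1260*(-2) = 2520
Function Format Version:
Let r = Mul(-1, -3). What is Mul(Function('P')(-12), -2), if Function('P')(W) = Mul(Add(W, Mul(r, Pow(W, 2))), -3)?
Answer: 2520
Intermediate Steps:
r = 3
Function('P')(W) = Add(Mul(-9, Pow(W, 2)), Mul(-3, W)) (Function('P')(W) = Mul(Add(W, Mul(3, Pow(W, 2))), -3) = Add(Mul(-9, Pow(W, 2)), Mul(-3, W)))
Mul(Function('P')(-12), -2) = Mul(Mul(-3, -12, Add(1, Mul(3, -12))), -2) = Mul(Mul(-3, -12, Add(1, -36)), -2) = Mul(Mul(-3, -12, -35), -2) = Mul(-1260, -2) = 2520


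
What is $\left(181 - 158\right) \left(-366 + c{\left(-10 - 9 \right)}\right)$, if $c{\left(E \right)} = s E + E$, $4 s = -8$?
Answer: $-7981$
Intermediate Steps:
$s = -2$ ($s = \frac{1}{4} \left(-8\right) = -2$)
$c{\left(E \right)} = - E$ ($c{\left(E \right)} = - 2 E + E = - E$)
$\left(181 - 158\right) \left(-366 + c{\left(-10 - 9 \right)}\right) = \left(181 - 158\right) \left(-366 - \left(-10 - 9\right)\right) = 23 \left(-366 - -19\right) = 23 \left(-366 + 19\right) = 23 \left(-347\right) = -7981$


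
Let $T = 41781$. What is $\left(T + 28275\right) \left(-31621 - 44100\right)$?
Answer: $-5304710376$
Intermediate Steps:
$\left(T + 28275\right) \left(-31621 - 44100\right) = \left(41781 + 28275\right) \left(-31621 - 44100\right) = 70056 \left(-75721\right) = -5304710376$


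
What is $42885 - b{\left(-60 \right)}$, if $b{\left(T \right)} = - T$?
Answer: $42825$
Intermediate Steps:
$42885 - b{\left(-60 \right)} = 42885 - \left(-1\right) \left(-60\right) = 42885 - 60 = 42825$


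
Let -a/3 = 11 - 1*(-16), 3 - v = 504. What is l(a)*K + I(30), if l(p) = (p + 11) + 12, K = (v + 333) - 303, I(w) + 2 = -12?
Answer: 27304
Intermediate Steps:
v = -501 (v = 3 - 1*504 = 3 - 504 = -501)
I(w) = -14 (I(w) = -2 - 12 = -14)
a = -81 (a = -3*(11 - 1*(-16)) = -3*(11 + 16) = -3*27 = -81)
K = -471 (K = (-501 + 333) - 303 = -168 - 303 = -471)
l(p) = 23 + p (l(p) = (11 + p) + 12 = 23 + p)
l(a)*K + I(30) = (23 - 81)*(-471) - 14 = -58*(-471) - 14 = 27318 - 14 = 27304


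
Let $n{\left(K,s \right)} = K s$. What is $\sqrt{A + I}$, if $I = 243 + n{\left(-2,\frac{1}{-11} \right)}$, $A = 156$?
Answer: $\frac{\sqrt{48301}}{11} \approx 19.98$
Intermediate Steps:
$I = \frac{2675}{11}$ ($I = 243 - \frac{2}{-11} = 243 - - \frac{2}{11} = 243 + \frac{2}{11} = \frac{2675}{11} \approx 243.18$)
$\sqrt{A + I} = \sqrt{156 + \frac{2675}{11}} = \sqrt{\frac{4391}{11}} = \frac{\sqrt{48301}}{11}$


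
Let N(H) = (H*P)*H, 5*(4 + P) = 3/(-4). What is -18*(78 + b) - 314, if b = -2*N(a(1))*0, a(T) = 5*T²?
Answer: -1718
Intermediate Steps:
P = -83/20 (P = -4 + (3/(-4))/5 = -4 + (3*(-¼))/5 = -4 + (⅕)*(-¾) = -4 - 3/20 = -83/20 ≈ -4.1500)
N(H) = -83*H²/20 (N(H) = (H*(-83/20))*H = (-83*H/20)*H = -83*H²/20)
b = 0 (b = -(-83)*(5*1²)²/10*0 = -(-83)*(5*1)²/10*0 = -(-83)*5²/10*0 = -(-83)*25/10*0 = -2*(-415/4)*0 = (415/2)*0 = 0)
-18*(78 + b) - 314 = -18*(78 + 0) - 314 = -18*78 - 314 = -1404 - 314 = -1718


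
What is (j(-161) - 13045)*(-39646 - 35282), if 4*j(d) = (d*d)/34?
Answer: 16373631834/17 ≈ 9.6315e+8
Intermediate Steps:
j(d) = d**2/136 (j(d) = ((d*d)/34)/4 = (d**2*(1/34))/4 = (d**2/34)/4 = d**2/136)
(j(-161) - 13045)*(-39646 - 35282) = ((1/136)*(-161)**2 - 13045)*(-39646 - 35282) = ((1/136)*25921 - 13045)*(-74928) = (25921/136 - 13045)*(-74928) = -1748199/136*(-74928) = 16373631834/17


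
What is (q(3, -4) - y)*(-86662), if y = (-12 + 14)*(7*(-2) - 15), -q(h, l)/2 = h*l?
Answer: -7106284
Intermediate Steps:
q(h, l) = -2*h*l
y = -58 (y = 2*(-14 - 15) = 2*(-29) = -58)
(q(3, -4) - y)*(-86662) = (-2*3*(-4) - 1*(-58))*(-86662) = (24 + 58)*(-86662) = 82*(-86662) = -7106284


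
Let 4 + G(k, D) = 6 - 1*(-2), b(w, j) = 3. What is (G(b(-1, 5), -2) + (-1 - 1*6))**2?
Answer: 9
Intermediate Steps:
G(k, D) = 4 (G(k, D) = -4 + (6 - 1*(-2)) = -4 + (6 + 2) = -4 + 8 = 4)
(G(b(-1, 5), -2) + (-1 - 1*6))**2 = (4 + (-1 - 1*6))**2 = (4 + (-1 - 6))**2 = (4 - 7)**2 = (-3)**2 = 9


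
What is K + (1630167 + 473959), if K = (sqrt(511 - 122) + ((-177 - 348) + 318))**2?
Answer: 2147364 - 414*sqrt(389) ≈ 2.1392e+6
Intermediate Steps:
K = (-207 + sqrt(389))**2 (K = (sqrt(389) + (-525 + 318))**2 = (sqrt(389) - 207)**2 = (-207 + sqrt(389))**2 ≈ 35073.)
K + (1630167 + 473959) = (207 - sqrt(389))**2 + (1630167 + 473959) = (207 - sqrt(389))**2 + 2104126 = 2104126 + (207 - sqrt(389))**2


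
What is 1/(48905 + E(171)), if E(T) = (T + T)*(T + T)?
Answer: 1/165869 ≈ 6.0289e-6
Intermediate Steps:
E(T) = 4*T² (E(T) = (2*T)*(2*T) = 4*T²)
1/(48905 + E(171)) = 1/(48905 + 4*171²) = 1/(48905 + 4*29241) = 1/(48905 + 116964) = 1/165869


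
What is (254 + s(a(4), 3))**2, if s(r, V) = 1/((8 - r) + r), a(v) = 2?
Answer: 4133089/64 ≈ 64580.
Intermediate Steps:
s(r, V) = 1/8
(254 + s(a(4), 3))**2 = (254 + 1/8)**2 = (2033/8)**2 = 4133089/64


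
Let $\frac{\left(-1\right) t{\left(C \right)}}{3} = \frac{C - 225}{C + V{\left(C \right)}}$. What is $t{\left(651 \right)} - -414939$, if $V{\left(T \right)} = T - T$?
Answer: $\frac{90041337}{217} \approx 4.1494 \cdot 10^{5}$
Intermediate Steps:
$V{\left(T \right)} = 0$
$t{\left(C \right)} = - \frac{3 \left(-225 + C\right)}{C}$ ($t{\left(C \right)} = - 3 \frac{C - 225}{C + 0} = - 3 \frac{-225 + C}{C} = - \frac{3 \left(-225 + C\right)}{C}$)
$t{\left(651 \right)} - -414939 = \left(-3 + \frac{675}{651}\right) - -414939 = \left(-3 + 675 \cdot \frac{1}{651}\right) + 414939 = \left(-3 + \frac{225}{217}\right) + 414939 = - \frac{426}{217} + 414939 = \frac{90041337}{217}$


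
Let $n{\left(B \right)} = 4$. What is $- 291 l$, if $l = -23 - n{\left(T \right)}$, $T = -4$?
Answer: $7857$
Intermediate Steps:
$l = -27$ ($l = -23 - 4 = -27$)
$- 291 l = \left(-291\right) \left(-27\right) = 7857$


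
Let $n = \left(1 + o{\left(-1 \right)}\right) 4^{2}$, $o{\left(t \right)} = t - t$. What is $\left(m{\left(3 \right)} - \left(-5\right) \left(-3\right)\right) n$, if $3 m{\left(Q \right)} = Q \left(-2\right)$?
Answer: $-272$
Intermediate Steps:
$o{\left(t \right)} = 0$
$m{\left(Q \right)} = - \frac{2 Q}{3}$ ($m{\left(Q \right)} = \frac{Q \left(-2\right)}{3} = \frac{\left(-2\right) Q}{3} = - \frac{2 Q}{3}$)
$n = 16$ ($n = \left(1 + 0\right) 4^{2} = 1 \cdot 16 = 16$)
$\left(m{\left(3 \right)} - \left(-5\right) \left(-3\right)\right) n = \left(\left(- \frac{2}{3}\right) 3 - \left(-5\right) \left(-3\right)\right) 16 = \left(-2 - 15\right) 16 = \left(-17\right) 16 = -272$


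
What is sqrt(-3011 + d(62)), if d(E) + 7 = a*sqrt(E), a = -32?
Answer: sqrt(-3018 - 32*sqrt(62)) ≈ 57.184*I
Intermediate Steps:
d(E) = -7 - 32*sqrt(E)
sqrt(-3011 + d(62)) = sqrt(-3011 + (-7 - 32*sqrt(62))) = sqrt(-3018 - 32*sqrt(62))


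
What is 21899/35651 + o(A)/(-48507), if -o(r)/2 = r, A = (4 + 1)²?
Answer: 1064037343/1729323057 ≈ 0.61529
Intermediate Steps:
A = 25 (A = 5² = 25)
o(r) = -2*r
21899/35651 + o(A)/(-48507) = 21899/35651 - 2*25/(-48507) = 21899*(1/35651) - 50*(-1/48507) = 21899/35651 + 50/48507 = 1064037343/1729323057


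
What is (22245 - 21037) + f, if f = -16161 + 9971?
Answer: -4982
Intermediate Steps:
f = -6190
(22245 - 21037) + f = (22245 - 21037) - 6190 = 1208 - 6190 = -4982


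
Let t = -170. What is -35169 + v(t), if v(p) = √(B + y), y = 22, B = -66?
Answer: -35169 + 2*I*√11 ≈ -35169.0 + 6.6332*I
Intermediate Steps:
v(p) = 2*I*√11 (v(p) = √(-66 + 22) = √(-44) = 2*I*√11)
-35169 + v(t) = -35169 + 2*I*√11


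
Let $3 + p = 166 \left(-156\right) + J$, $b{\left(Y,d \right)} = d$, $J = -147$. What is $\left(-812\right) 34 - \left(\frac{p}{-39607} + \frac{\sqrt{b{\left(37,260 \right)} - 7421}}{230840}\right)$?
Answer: $- \frac{1093496102}{39607} - \frac{i \sqrt{7161}}{230840} \approx -27609.0 - 0.00036659 i$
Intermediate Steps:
$p = -26046$ ($p = -3 + \left(166 \left(-156\right) - 147\right) = -3 - 26043 = -26046$)
$\left(-812\right) 34 - \left(\frac{p}{-39607} + \frac{\sqrt{b{\left(37,260 \right)} - 7421}}{230840}\right) = \left(-812\right) 34 - \left(- \frac{26046}{-39607} + \frac{\sqrt{260 - 7421}}{230840}\right) = -27608 - \left(\left(-26046\right) \left(- \frac{1}{39607}\right) + \sqrt{-7161} \cdot \frac{1}{230840}\right) = -27608 - \left(\frac{26046}{39607} + i \sqrt{7161} \cdot \frac{1}{230840}\right) = -27608 - \left(\frac{26046}{39607} + \frac{i \sqrt{7161}}{230840}\right) = - \frac{1093496102}{39607} - \frac{i \sqrt{7161}}{230840}$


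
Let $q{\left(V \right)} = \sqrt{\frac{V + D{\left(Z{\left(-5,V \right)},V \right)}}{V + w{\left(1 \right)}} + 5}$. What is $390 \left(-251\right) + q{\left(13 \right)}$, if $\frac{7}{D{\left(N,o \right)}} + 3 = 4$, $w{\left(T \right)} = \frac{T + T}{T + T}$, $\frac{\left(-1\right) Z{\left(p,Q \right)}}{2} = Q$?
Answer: $-97890 + \frac{3 \sqrt{35}}{7} \approx -97888.0$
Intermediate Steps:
$Z{\left(p,Q \right)} = - 2 Q$
$w{\left(T \right)} = 1$ ($w{\left(T \right)} = \frac{2 T}{2 T} = 2 T \frac{1}{2 T} = 1$)
$D{\left(N,o \right)} = 7$ ($D{\left(N,o \right)} = \frac{7}{-3 + 4} = \frac{7}{1} = 7 \cdot 1 = 7$)
$q{\left(V \right)} = \sqrt{5 + \frac{7 + V}{1 + V}}$ ($q{\left(V \right)} = \sqrt{\frac{V + 7}{V + 1} + 5} = \sqrt{\frac{7 + V}{1 + V} + 5} = \sqrt{5 + \frac{7 + V}{1 + V}}$)
$390 \left(-251\right) + q{\left(13 \right)} = 390 \left(-251\right) + \sqrt{6} \sqrt{\frac{2 + 13}{1 + 13}} = -97890 + \sqrt{6} \sqrt{\frac{1}{14} \cdot 15} = -97890 + \sqrt{6} \sqrt{\frac{15}{14}} = -97890 + \sqrt{6} \frac{\sqrt{210}}{14} = -97890 + \frac{3 \sqrt{35}}{7}$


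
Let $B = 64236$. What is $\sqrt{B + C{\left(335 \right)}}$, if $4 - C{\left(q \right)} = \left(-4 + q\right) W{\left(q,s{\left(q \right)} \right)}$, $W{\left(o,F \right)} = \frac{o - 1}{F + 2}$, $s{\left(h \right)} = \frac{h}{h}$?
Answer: $\frac{\sqrt{246498}}{3} \approx 165.5$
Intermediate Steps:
$s{\left(h \right)} = 1$
$W{\left(o,F \right)} = \frac{-1 + o}{2 + F}$
$C{\left(q \right)} = 4 - \left(-4 + q\right) \left(- \frac{1}{3} + \frac{q}{3}\right)$ ($C{\left(q \right)} = 4 - \left(-4 + q\right) \frac{-1 + q}{2 + 1} = 4 - \left(-4 + q\right) \frac{-1 + q}{3} = 4 - \left(-4 + q\right) \left(- \frac{1}{3} + \frac{q}{3}\right)$)
$\sqrt{B + C{\left(335 \right)}} = \sqrt{64236 + \left(\frac{8}{3} - \frac{335^{2}}{3} + \frac{5}{3} \cdot 335\right)} = \sqrt{64236 + \left(\frac{8}{3} - \frac{112225}{3} + \frac{1675}{3}\right)} = \sqrt{64236 - \frac{110542}{3}} = \sqrt{\frac{82166}{3}} = \frac{\sqrt{246498}}{3}$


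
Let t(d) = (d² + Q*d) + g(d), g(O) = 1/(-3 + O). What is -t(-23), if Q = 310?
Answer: 171627/26 ≈ 6601.0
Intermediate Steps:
t(d) = d² + 1/(-3 + d) + 310*d (t(d) = (d² + 310*d) + 1/(-3 + d) = d² + 1/(-3 + d) + 310*d)
-t(-23) = -(1 - 23*(-3 - 23)*(310 - 23))/(-3 - 23) = -(1 - 23*(-26)*287)/(-26) = -(-1)*(1 + 171626)/26 = -(-1)*171627/26 = -1*(-171627/26) = 171627/26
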